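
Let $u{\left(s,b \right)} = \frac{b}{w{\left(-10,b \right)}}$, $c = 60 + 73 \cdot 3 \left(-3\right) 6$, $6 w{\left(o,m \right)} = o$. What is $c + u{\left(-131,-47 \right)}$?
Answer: $- \frac{19269}{5} \approx -3853.8$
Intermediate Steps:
$w{\left(o,m \right)} = \frac{o}{6}$
$c = -3882$ ($c = 60 + 73 \left(\left(-9\right) 6\right) = 60 + 73 \left(-54\right) = 60 - 3942 = -3882$)
$u{\left(s,b \right)} = - \frac{3 b}{5}$ ($u{\left(s,b \right)} = \frac{b}{\frac{1}{6} \left(-10\right)} = \frac{b}{- \frac{5}{3}} = b \left(- \frac{3}{5}\right) = - \frac{3 b}{5}$)
$c + u{\left(-131,-47 \right)} = -3882 - - \frac{141}{5} = -3882 + \frac{141}{5} = - \frac{19269}{5}$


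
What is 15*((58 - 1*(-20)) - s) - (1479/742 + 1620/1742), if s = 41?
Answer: 356797281/646282 ≈ 552.08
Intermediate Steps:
15*((58 - 1*(-20)) - s) - (1479/742 + 1620/1742) = 15*((58 - 1*(-20)) - 1*41) - (1479/742 + 1620/1742) = 15*((58 + 20) - 41) - (1479*(1/742) + 1620*(1/1742)) = 15*(78 - 41) - (1479/742 + 810/871) = 15*37 - 1*1889229/646282 = 555 - 1889229/646282 = 356797281/646282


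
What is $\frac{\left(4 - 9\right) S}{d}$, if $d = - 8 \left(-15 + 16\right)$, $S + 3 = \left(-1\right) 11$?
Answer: $- \frac{35}{4} \approx -8.75$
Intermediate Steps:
$S = -14$ ($S = -3 - 11 = -14$)
$d = -8$ ($d = \left(-8\right) 1 = -8$)
$\frac{\left(4 - 9\right) S}{d} = \frac{\left(4 - 9\right) \left(-14\right)}{-8} = \left(-5\right) \left(-14\right) \left(- \frac{1}{8}\right) = 70 \left(- \frac{1}{8}\right) = - \frac{35}{4}$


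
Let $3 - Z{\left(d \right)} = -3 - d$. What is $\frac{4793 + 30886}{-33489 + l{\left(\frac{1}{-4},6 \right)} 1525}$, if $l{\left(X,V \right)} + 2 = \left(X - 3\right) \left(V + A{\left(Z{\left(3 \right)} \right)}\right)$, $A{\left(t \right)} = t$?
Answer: $- \frac{142716}{443531} \approx -0.32177$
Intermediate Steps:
$Z{\left(d \right)} = 6 + d$ ($Z{\left(d \right)} = 3 - \left(-3 - d\right) = 3 + \left(3 + d\right) = 6 + d$)
$l{\left(X,V \right)} = -2 + \left(-3 + X\right) \left(9 + V\right)$ ($l{\left(X,V \right)} = -2 + \left(X - 3\right) \left(V + \left(6 + 3\right)\right) = -2 + \left(-3 + X\right) \left(V + 9\right) = -2 + \left(-3 + X\right) \left(9 + V\right)$)
$\frac{4793 + 30886}{-33489 + l{\left(\frac{1}{-4},6 \right)} 1525} = \frac{4793 + 30886}{-33489 + \left(-29 - 18 + \frac{9}{-4} + \frac{6}{-4}\right) 1525} = \frac{35679}{-33489 + \left(-29 - 18 + 9 \left(- \frac{1}{4}\right) + 6 \left(- \frac{1}{4}\right)\right) 1525} = \frac{35679}{-33489 + \left(-29 - 18 - \frac{9}{4} - \frac{3}{2}\right) 1525} = \frac{35679}{-33489 - \frac{309575}{4}} = \frac{35679}{- \frac{443531}{4}} = 35679 \left(- \frac{4}{443531}\right) = - \frac{142716}{443531}$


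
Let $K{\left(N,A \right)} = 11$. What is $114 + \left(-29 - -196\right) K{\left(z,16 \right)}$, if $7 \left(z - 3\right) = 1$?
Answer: $1951$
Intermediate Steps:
$z = \frac{22}{7}$ ($z = 3 + \frac{1}{7} \cdot 1 = 3 + \frac{1}{7} = \frac{22}{7} \approx 3.1429$)
$114 + \left(-29 - -196\right) K{\left(z,16 \right)} = 114 + \left(-29 - -196\right) 11 = 114 + \left(-29 + 196\right) 11 = 114 + 167 \cdot 11 = 114 + 1837 = 1951$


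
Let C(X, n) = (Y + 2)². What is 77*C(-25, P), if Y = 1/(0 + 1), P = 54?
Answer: 693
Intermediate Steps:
Y = 1 (Y = 1/1 = 1)
C(X, n) = 9 (C(X, n) = (1 + 2)² = 3² = 9)
77*C(-25, P) = 77*9 = 693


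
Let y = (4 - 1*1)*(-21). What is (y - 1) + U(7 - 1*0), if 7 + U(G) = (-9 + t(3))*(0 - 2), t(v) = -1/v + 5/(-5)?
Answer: -151/3 ≈ -50.333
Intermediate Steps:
t(v) = -1 - 1/v (t(v) = -1/v + 5*(-1/5) = -1/v - 1 = -1 - 1/v)
U(G) = 41/3 (U(G) = -7 + (-9 + (-1 - 1*3)/3)*(0 - 2) = -7 + (-9 + (-1 - 3)/3)*(-2) = -7 + (-9 + (1/3)*(-4))*(-2) = -7 + (-9 - 4/3)*(-2) = -7 - 31/3*(-2) = -7 + 62/3 = 41/3)
y = -63 (y = (4 - 1)*(-21) = 3*(-21) = -63)
(y - 1) + U(7 - 1*0) = (-63 - 1) + 41/3 = -64 + 41/3 = -151/3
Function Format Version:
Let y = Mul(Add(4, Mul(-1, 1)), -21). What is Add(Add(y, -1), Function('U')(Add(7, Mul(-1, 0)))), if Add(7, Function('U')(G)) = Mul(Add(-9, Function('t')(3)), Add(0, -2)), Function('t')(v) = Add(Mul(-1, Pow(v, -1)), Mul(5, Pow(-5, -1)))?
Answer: Rational(-151, 3) ≈ -50.333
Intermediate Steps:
Function('t')(v) = Add(-1, Mul(-1, Pow(v, -1))) (Function('t')(v) = Add(Mul(-1, Pow(v, -1)), Mul(5, Rational(-1, 5))) = Add(Mul(-1, Pow(v, -1)), -1) = Add(-1, Mul(-1, Pow(v, -1))))
Function('U')(G) = Rational(41, 3) (Function('U')(G) = Add(-7, Mul(Add(-9, Mul(Pow(3, -1), Add(-1, Mul(-1, 3)))), Add(0, -2))) = Add(-7, Mul(Add(-9, Mul(Rational(1, 3), Add(-1, -3))), -2)) = Add(-7, Mul(Add(-9, Mul(Rational(1, 3), -4)), -2)) = Add(-7, Mul(Add(-9, Rational(-4, 3)), -2)) = Add(-7, Mul(Rational(-31, 3), -2)) = Add(-7, Rational(62, 3)) = Rational(41, 3))
y = -63 (y = Mul(Add(4, -1), -21) = Mul(3, -21) = -63)
Add(Add(y, -1), Function('U')(Add(7, Mul(-1, 0)))) = Add(Add(-63, -1), Rational(41, 3)) = Add(-64, Rational(41, 3)) = Rational(-151, 3)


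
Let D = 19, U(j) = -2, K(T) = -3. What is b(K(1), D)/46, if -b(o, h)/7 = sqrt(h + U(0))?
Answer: -7*sqrt(17)/46 ≈ -0.62743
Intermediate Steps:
b(o, h) = -7*sqrt(-2 + h) (b(o, h) = -7*sqrt(h - 2) = -7*sqrt(-2 + h))
b(K(1), D)/46 = -7*sqrt(-2 + 19)/46 = -7*sqrt(17)*(1/46) = -7*sqrt(17)/46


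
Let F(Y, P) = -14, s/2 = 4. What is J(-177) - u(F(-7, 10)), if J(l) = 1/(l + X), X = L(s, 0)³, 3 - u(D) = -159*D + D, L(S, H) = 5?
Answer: 114867/52 ≈ 2209.0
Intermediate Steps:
s = 8 (s = 2*4 = 8)
u(D) = 3 + 158*D (u(D) = 3 - (-159*D + D) = 3 - (-158)*D = 3 + 158*D)
X = 125 (X = 5³ = 125)
J(l) = 1/(125 + l) (J(l) = 1/(l + 125) = 1/(125 + l))
J(-177) - u(F(-7, 10)) = 1/(125 - 177) - (3 + 158*(-14)) = 1/(-52) - (3 - 2212) = -1/52 - 1*(-2209) = -1/52 + 2209 = 114867/52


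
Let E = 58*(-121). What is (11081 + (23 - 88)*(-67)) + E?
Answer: 8418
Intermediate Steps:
E = -7018
(11081 + (23 - 88)*(-67)) + E = (11081 + (23 - 88)*(-67)) - 7018 = (11081 - 65*(-67)) - 7018 = (11081 + 4355) - 7018 = 15436 - 7018 = 8418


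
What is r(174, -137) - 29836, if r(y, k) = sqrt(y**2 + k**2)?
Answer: -29836 + sqrt(49045) ≈ -29615.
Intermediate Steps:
r(y, k) = sqrt(k**2 + y**2)
r(174, -137) - 29836 = sqrt((-137)**2 + 174**2) - 29836 = sqrt(18769 + 30276) - 29836 = sqrt(49045) - 29836 = -29836 + sqrt(49045)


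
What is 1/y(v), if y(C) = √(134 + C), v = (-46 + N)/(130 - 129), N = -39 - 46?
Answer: √3/3 ≈ 0.57735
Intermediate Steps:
N = -85
v = -131 (v = (-46 - 85)/(130 - 129) = -131/1 = -131*1 = -131)
1/y(v) = 1/(√(134 - 131)) = 1/(√3) = √3/3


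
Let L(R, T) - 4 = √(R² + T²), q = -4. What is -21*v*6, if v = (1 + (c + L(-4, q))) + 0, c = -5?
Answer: -504*√2 ≈ -712.76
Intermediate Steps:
L(R, T) = 4 + √(R² + T²)
v = 4*√2 (v = (1 + (-5 + (4 + √((-4)² + (-4)²)))) + 0 = (1 + (-5 + (4 + √(16 + 16)))) + 0 = (1 + (-5 + (4 + √32))) + 0 = (1 + (-5 + (4 + 4*√2))) + 0 = (1 + (-1 + 4*√2)) + 0 = 4*√2 + 0 = 4*√2 ≈ 5.6569)
-21*v*6 = -84*√2*6 = -504*√2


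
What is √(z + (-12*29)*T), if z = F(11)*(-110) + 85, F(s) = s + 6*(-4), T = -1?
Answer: 9*√23 ≈ 43.162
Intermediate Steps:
F(s) = -24 + s (F(s) = s - 24 = -24 + s)
z = 1515 (z = (-24 + 11)*(-110) + 85 = -13*(-110) + 85 = 1430 + 85 = 1515)
√(z + (-12*29)*T) = √(1515 - 12*29*(-1)) = √(1515 - 348*(-1)) = √(1515 + 348) = √1863 = 9*√23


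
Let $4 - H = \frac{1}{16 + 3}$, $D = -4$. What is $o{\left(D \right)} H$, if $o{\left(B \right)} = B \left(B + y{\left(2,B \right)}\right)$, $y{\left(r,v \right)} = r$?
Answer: $\frac{600}{19} \approx 31.579$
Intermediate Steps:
$o{\left(B \right)} = B \left(2 + B\right)$ ($o{\left(B \right)} = B \left(B + 2\right) = B \left(2 + B\right)$)
$H = \frac{75}{19}$ ($H = 4 - \frac{1}{16 + 3} = 4 - \frac{1}{19} = \frac{75}{19} \approx 3.9474$)
$o{\left(D \right)} H = - 4 \left(2 - 4\right) \frac{75}{19} = \left(-4\right) \left(-2\right) \frac{75}{19} = 8 \cdot \frac{75}{19} = \frac{600}{19}$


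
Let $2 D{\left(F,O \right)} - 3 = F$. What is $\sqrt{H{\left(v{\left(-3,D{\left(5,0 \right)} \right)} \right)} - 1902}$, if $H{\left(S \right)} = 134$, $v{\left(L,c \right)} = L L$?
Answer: $2 i \sqrt{442} \approx 42.048 i$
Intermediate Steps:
$D{\left(F,O \right)} = \frac{3}{2} + \frac{F}{2}$
$v{\left(L,c \right)} = L^{2}$
$\sqrt{H{\left(v{\left(-3,D{\left(5,0 \right)} \right)} \right)} - 1902} = \sqrt{134 - 1902} = \sqrt{-1768} = 2 i \sqrt{442}$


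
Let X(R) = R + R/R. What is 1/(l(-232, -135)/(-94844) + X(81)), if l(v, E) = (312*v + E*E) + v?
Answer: 94844/7831599 ≈ 0.012110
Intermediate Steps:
l(v, E) = E² + 313*v (l(v, E) = (312*v + E²) + v = (E² + 312*v) + v = E² + 313*v)
X(R) = 1 + R (X(R) = R + 1 = 1 + R)
1/(l(-232, -135)/(-94844) + X(81)) = 1/(((-135)² + 313*(-232))/(-94844) + (1 + 81)) = 1/((18225 - 72616)*(-1/94844) + 82) = 1/(-54391*(-1/94844) + 82) = 1/(54391/94844 + 82) = 1/(7831599/94844) = 94844/7831599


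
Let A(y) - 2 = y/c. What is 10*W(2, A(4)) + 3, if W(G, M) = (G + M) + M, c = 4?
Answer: 83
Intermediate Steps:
A(y) = 2 + y/4
W(G, M) = G + 2*M
10*W(2, A(4)) + 3 = 10*(2 + 2*(2 + (1/4)*4)) + 3 = 10*(2 + 2*(2 + 1)) + 3 = 10*(2 + 2*3) + 3 = 10*(2 + 6) + 3 = 10*8 + 3 = 80 + 3 = 83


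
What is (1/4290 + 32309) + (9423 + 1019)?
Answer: 183401791/4290 ≈ 42751.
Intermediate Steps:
(1/4290 + 32309) + (9423 + 1019) = (1/4290 + 32309) + 10442 = 138605611/4290 + 10442 = 183401791/4290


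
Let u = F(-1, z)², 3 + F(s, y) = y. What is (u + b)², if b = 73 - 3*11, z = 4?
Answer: 1681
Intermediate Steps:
F(s, y) = -3 + y
b = 40 (b = 73 - 33 = 40)
u = 1 (u = (-3 + 4)² = 1² = 1)
(u + b)² = (1 + 40)² = 41² = 1681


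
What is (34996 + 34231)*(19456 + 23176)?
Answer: 2951285464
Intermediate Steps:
(34996 + 34231)*(19456 + 23176) = 69227*42632 = 2951285464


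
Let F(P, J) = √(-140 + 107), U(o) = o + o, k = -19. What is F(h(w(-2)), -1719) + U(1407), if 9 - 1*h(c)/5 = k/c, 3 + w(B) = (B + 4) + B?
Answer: 2814 + I*√33 ≈ 2814.0 + 5.7446*I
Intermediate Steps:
U(o) = 2*o
w(B) = 1 + 2*B (w(B) = -3 + ((B + 4) + B) = -3 + ((4 + B) + B) = -3 + (4 + 2*B) = 1 + 2*B)
h(c) = 45 + 95/c (h(c) = 45 - (-95)/c = 45 + 95/c)
F(P, J) = I*√33 (F(P, J) = √(-33) = I*√33)
F(h(w(-2)), -1719) + U(1407) = I*√33 + 2*1407 = I*√33 + 2814 = 2814 + I*√33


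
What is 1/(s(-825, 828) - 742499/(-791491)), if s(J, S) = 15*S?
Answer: 791491/9831060719 ≈ 8.0509e-5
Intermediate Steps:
1/(s(-825, 828) - 742499/(-791491)) = 1/(15*828 - 742499/(-791491)) = 1/(12420 - 742499*(-1/791491)) = 1/(12420 + 742499/791491) = 1/(9831060719/791491) = 791491/9831060719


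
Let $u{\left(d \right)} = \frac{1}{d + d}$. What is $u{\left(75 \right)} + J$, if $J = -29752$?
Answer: $- \frac{4462799}{150} \approx -29752.0$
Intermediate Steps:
$u{\left(d \right)} = \frac{1}{2 d}$
$u{\left(75 \right)} + J = \frac{1}{2 \cdot 75} - 29752 = \frac{1}{2} \cdot \frac{1}{75} - 29752 = \frac{1}{150} - 29752 = - \frac{4462799}{150}$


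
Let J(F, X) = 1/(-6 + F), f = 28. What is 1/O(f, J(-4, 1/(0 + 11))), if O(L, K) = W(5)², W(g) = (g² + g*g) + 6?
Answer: 1/3136 ≈ 0.00031888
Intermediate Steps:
W(g) = 6 + 2*g² (W(g) = (g² + g²) + 6 = 2*g² + 6 = 6 + 2*g²)
O(L, K) = 3136 (O(L, K) = (6 + 2*5²)² = (6 + 2*25)² = (6 + 50)² = 56² = 3136)
1/O(f, J(-4, 1/(0 + 11))) = 1/3136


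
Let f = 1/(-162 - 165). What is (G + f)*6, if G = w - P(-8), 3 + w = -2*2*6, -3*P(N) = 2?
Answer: -17224/109 ≈ -158.02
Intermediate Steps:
P(N) = -2/3 (P(N) = -1/3*2 = -2/3)
w = -27 (w = -3 - 2*2*6 = -3 - 4*6 = -3 - 24 = -27)
f = -1/327 (f = 1/(-327) = -1/327 ≈ -0.0030581)
G = -79/3 (G = -27 - 1*(-2/3) = -27 + 2/3 = -79/3 ≈ -26.333)
(G + f)*6 = (-79/3 - 1/327)*6 = -8612/327*6 = -17224/109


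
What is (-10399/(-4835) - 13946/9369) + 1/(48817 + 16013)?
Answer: 129660085303/195782775030 ≈ 0.66226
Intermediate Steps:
(-10399/(-4835) - 13946/9369) + 1/(48817 + 16013) = (-10399*(-1/4835) - 13946*1/9369) + 1/64830 = (10399/4835 - 13946/9369) + 1/64830 = 29999321/45299115 + 1/64830 = 129660085303/195782775030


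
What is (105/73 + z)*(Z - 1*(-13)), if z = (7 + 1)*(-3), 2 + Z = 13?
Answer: -39528/73 ≈ -541.48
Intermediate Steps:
Z = 11 (Z = -2 + 13 = 11)
z = -24 (z = 8*(-3) = -24)
(105/73 + z)*(Z - 1*(-13)) = (105/73 - 24)*(11 - 1*(-13)) = (105*(1/73) - 24)*(11 + 13) = (105/73 - 24)*24 = -1647/73*24 = -39528/73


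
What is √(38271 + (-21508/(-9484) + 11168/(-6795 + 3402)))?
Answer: 41*√163711353111722/2681601 ≈ 195.63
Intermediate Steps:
√(38271 + (-21508/(-9484) + 11168/(-6795 + 3402))) = √(38271 + (-21508*(-1/9484) + 11168/(-3393))) = √(38271 + (5377/2371 + 11168*(-1/3393))) = √(38271 + (5377/2371 - 11168/3393)) = √(38271 - 8235167/8044803) = √(307874420446/8044803) = 41*√163711353111722/2681601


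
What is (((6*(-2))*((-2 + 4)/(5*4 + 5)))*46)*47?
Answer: -51888/25 ≈ -2075.5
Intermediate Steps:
(((6*(-2))*((-2 + 4)/(5*4 + 5)))*46)*47 = (-24/(20 + 5)*46)*47 = (-24/25*46)*47 = (-12*2/25*46)*47 = -24/25*46*47 = -1104/25*47 = -51888/25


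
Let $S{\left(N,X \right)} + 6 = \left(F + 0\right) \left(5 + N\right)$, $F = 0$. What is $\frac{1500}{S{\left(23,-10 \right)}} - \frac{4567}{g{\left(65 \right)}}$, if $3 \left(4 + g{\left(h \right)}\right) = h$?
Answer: $- \frac{26951}{53} \approx -508.51$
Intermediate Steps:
$S{\left(N,X \right)} = -6$ ($S{\left(N,X \right)} = -6 + \left(0 + 0\right) \left(5 + N\right) = -6 + 0 \left(5 + N\right) = -6 + 0 = -6$)
$g{\left(h \right)} = -4 + \frac{h}{3}$
$\frac{1500}{S{\left(23,-10 \right)}} - \frac{4567}{g{\left(65 \right)}} = \frac{1500}{-6} - \frac{4567}{-4 + \frac{1}{3} \cdot 65} = 1500 \left(- \frac{1}{6}\right) - \frac{4567}{-4 + \frac{65}{3}} = -250 - \frac{4567}{\frac{53}{3}} = -250 - \frac{13701}{53} = - \frac{26951}{53}$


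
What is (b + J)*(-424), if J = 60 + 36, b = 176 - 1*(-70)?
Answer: -145008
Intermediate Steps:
b = 246 (b = 176 + 70 = 246)
J = 96
(b + J)*(-424) = (246 + 96)*(-424) = 342*(-424) = -145008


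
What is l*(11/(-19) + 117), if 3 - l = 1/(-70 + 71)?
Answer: 4424/19 ≈ 232.84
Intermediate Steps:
l = 2 (l = 3 - 1/(-70 + 71) = 3 - 1/1 = 3 - 1*1 = 3 - 1 = 2)
l*(11/(-19) + 117) = 2*(11/(-19) + 117) = 2*(11*(-1/19) + 117) = 2*(-11/19 + 117) = 2*(2212/19) = 4424/19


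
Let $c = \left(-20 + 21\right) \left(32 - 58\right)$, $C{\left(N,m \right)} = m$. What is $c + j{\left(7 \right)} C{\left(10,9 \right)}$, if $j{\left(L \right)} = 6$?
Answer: $28$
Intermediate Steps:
$c = -26$ ($c = 1 \left(-26\right) = -26$)
$c + j{\left(7 \right)} C{\left(10,9 \right)} = -26 + 6 \cdot 9 = -26 + 54 = 28$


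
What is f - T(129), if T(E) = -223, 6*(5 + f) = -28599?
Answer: -9097/2 ≈ -4548.5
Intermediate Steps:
f = -9543/2 (f = -5 + (1/6)*(-28599) = -5 - 9533/2 = -9543/2 ≈ -4771.5)
f - T(129) = -9543/2 - 1*(-223) = -9543/2 + 223 = -9097/2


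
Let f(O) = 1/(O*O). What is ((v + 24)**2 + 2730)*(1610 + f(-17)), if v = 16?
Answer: 2014710030/289 ≈ 6.9713e+6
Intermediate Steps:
f(O) = O**(-2)
((v + 24)**2 + 2730)*(1610 + f(-17)) = ((16 + 24)**2 + 2730)*(1610 + (-17)**(-2)) = (40**2 + 2730)*(1610 + 1/289) = (1600 + 2730)*(465291/289) = 4330*(465291/289) = 2014710030/289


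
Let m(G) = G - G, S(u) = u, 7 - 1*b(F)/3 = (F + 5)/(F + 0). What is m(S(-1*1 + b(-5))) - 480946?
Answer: -480946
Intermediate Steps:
b(F) = 21 - 3*(5 + F)/F (b(F) = 21 - 3*(F + 5)/(F + 0) = 21 - 3*(5 + F)/F)
m(G) = 0
m(S(-1*1 + b(-5))) - 480946 = 0 - 480946 = -480946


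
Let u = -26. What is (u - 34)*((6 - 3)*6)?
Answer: -1080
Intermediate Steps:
(u - 34)*((6 - 3)*6) = (-26 - 34)*((6 - 3)*6) = -180*6 = -60*18 = -1080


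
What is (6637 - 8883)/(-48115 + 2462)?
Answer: 2246/45653 ≈ 0.049197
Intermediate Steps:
(6637 - 8883)/(-48115 + 2462) = -2246/(-45653) = -2246*(-1/45653) = 2246/45653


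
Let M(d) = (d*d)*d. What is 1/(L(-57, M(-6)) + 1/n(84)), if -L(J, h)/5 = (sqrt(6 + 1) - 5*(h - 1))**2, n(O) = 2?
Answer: -23544638/138584198407761 + 43400*sqrt(7)/138584198407761 ≈ -1.6907e-7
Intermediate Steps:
M(d) = d**3 (M(d) = d**2*d = d**3)
L(J, h) = -5*(5 + sqrt(7) - 5*h)**2 (L(J, h) = -5*(sqrt(6 + 1) - 5*(h - 1))**2 = -5*(sqrt(7) - 5*(-1 + h))**2 = -5*(sqrt(7) + (5 - 5*h))**2 = -5*(5 + sqrt(7) - 5*h)**2)
1/(L(-57, M(-6)) + 1/n(84)) = 1/(-5*(5 + sqrt(7) - 5*(-6)**3)**2 + 1/2) = 1/(-5*(5 + sqrt(7) - 5*(-216))**2 + 1/2) = 1/(-5*(5 + sqrt(7) + 1080)**2 + 1/2) = 1/(-5*(1085 + sqrt(7))**2 + 1/2) = 1/(1/2 - 5*(1085 + sqrt(7))**2)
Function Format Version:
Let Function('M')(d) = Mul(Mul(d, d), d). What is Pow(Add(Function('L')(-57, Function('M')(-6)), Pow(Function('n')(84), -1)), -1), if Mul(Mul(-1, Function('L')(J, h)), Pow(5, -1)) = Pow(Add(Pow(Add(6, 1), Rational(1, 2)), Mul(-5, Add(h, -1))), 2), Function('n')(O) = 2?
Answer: Add(Rational(-23544638, 138584198407761), Mul(Rational(43400, 138584198407761), Pow(7, Rational(1, 2)))) ≈ -1.6907e-7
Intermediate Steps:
Function('M')(d) = Pow(d, 3) (Function('M')(d) = Mul(Pow(d, 2), d) = Pow(d, 3))
Function('L')(J, h) = Mul(-5, Pow(Add(5, Pow(7, Rational(1, 2)), Mul(-5, h)), 2)) (Function('L')(J, h) = Mul(-5, Pow(Add(Pow(Add(6, 1), Rational(1, 2)), Mul(-5, Add(h, -1))), 2)) = Mul(-5, Pow(Add(Pow(7, Rational(1, 2)), Mul(-5, Add(-1, h))), 2)) = Mul(-5, Pow(Add(Pow(7, Rational(1, 2)), Add(5, Mul(-5, h))), 2)) = Mul(-5, Pow(Add(5, Pow(7, Rational(1, 2)), Mul(-5, h)), 2)))
Pow(Add(Function('L')(-57, Function('M')(-6)), Pow(Function('n')(84), -1)), -1) = Pow(Add(Mul(-5, Pow(Add(5, Pow(7, Rational(1, 2)), Mul(-5, Pow(-6, 3))), 2)), Pow(2, -1)), -1) = Pow(Add(Mul(-5, Pow(Add(5, Pow(7, Rational(1, 2)), Mul(-5, -216)), 2)), Rational(1, 2)), -1) = Pow(Add(Mul(-5, Pow(Add(5, Pow(7, Rational(1, 2)), 1080), 2)), Rational(1, 2)), -1) = Pow(Add(Mul(-5, Pow(Add(1085, Pow(7, Rational(1, 2))), 2)), Rational(1, 2)), -1) = Pow(Add(Rational(1, 2), Mul(-5, Pow(Add(1085, Pow(7, Rational(1, 2))), 2))), -1)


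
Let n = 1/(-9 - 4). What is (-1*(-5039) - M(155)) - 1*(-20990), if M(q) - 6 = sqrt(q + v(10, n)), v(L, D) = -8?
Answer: 26023 - 7*sqrt(3) ≈ 26011.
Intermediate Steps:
n = -1/13 (n = 1/(-13) = -1/13 ≈ -0.076923)
M(q) = 6 + sqrt(-8 + q) (M(q) = 6 + sqrt(q - 8) = 6 + sqrt(-8 + q))
(-1*(-5039) - M(155)) - 1*(-20990) = (-1*(-5039) - (6 + sqrt(-8 + 155))) - 1*(-20990) = (5039 - (6 + sqrt(147))) + 20990 = (5039 - (6 + 7*sqrt(3))) + 20990 = (5039 + (-6 - 7*sqrt(3))) + 20990 = (5033 - 7*sqrt(3)) + 20990 = 26023 - 7*sqrt(3)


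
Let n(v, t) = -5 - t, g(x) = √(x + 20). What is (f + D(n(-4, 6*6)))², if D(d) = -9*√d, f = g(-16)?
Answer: (2 - 9*I*√41)² ≈ -3317.0 - 230.51*I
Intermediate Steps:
g(x) = √(20 + x)
f = 2 (f = √(20 - 16) = √4 = 2)
(f + D(n(-4, 6*6)))² = (2 - 9*√(-5 - 6*6))² = (2 - 9*√(-5 - 1*36))² = (2 - 9*√(-5 - 36))² = (2 - 9*I*√41)²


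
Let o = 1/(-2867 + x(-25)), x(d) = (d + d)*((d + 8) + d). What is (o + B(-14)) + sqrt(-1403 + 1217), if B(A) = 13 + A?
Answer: -768/767 + I*sqrt(186) ≈ -1.0013 + 13.638*I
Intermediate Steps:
x(d) = 2*d*(8 + 2*d) (x(d) = (2*d)*((8 + d) + d) = (2*d)*(8 + 2*d) = 2*d*(8 + 2*d))
o = -1/767 (o = 1/(-2867 + 4*(-25)*(4 - 25)) = 1/(-2867 + 4*(-25)*(-21)) = 1/(-2867 + 2100) = 1/(-767) = -1/767 ≈ -0.0013038)
(o + B(-14)) + sqrt(-1403 + 1217) = (-1/767 + (13 - 14)) + sqrt(-1403 + 1217) = (-1/767 - 1) + sqrt(-186) = -768/767 + I*sqrt(186)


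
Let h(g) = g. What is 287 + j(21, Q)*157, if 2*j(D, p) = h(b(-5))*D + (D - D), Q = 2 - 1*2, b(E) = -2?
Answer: -3010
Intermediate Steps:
Q = 0 (Q = 2 - 2 = 0)
j(D, p) = -D (j(D, p) = (-2*D + (D - D))/2 = (-2*D + 0)/2 = (-2*D)/2 = -D)
287 + j(21, Q)*157 = 287 - 1*21*157 = 287 - 21*157 = 287 - 3297 = -3010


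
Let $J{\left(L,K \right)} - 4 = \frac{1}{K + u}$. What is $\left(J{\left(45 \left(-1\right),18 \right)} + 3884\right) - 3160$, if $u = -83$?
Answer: $\frac{47319}{65} \approx 727.98$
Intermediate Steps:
$J{\left(L,K \right)} = 4 + \frac{1}{-83 + K}$ ($J{\left(L,K \right)} = 4 + \frac{1}{K - 83} = 4 + \frac{1}{-83 + K}$)
$\left(J{\left(45 \left(-1\right),18 \right)} + 3884\right) - 3160 = \left(\frac{-331 + 4 \cdot 18}{-83 + 18} + 3884\right) - 3160 = \left(\frac{-331 + 72}{-65} + 3884\right) - 3160 = \left(\left(- \frac{1}{65}\right) \left(-259\right) + 3884\right) - 3160 = \left(\frac{259}{65} + 3884\right) - 3160 = \frac{252719}{65} - 3160 = \frac{47319}{65}$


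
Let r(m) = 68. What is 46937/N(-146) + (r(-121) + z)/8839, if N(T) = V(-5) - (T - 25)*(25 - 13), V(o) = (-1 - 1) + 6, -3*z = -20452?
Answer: 1287097165/54518952 ≈ 23.608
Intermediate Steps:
z = 20452/3 (z = -⅓*(-20452) = 20452/3 ≈ 6817.3)
V(o) = 4 (V(o) = -2 + 6 = 4)
N(T) = 304 - 12*T (N(T) = 4 - (T - 25)*(25 - 13) = 4 - (-25 + T)*12 = 4 - (-300 + 12*T) = 4 + (300 - 12*T) = 304 - 12*T)
46937/N(-146) + (r(-121) + z)/8839 = 46937/(304 - 12*(-146)) + (68 + 20452/3)/8839 = 46937/(304 + 1752) + (20656/3)*(1/8839) = 46937/2056 + 20656/26517 = 1287097165/54518952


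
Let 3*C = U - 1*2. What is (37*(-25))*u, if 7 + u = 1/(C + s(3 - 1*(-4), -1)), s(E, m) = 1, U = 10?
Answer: 68450/11 ≈ 6222.7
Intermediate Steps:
C = 8/3 (C = (10 - 1*2)/3 = (10 - 2)/3 = (⅓)*8 = 8/3 ≈ 2.6667)
u = -74/11 (u = -7 + 1/(8/3 + 1) = -7 + 1/(11/3) = -7 + 3/11 = -74/11 ≈ -6.7273)
(37*(-25))*u = (37*(-25))*(-74/11) = -925*(-74/11) = 68450/11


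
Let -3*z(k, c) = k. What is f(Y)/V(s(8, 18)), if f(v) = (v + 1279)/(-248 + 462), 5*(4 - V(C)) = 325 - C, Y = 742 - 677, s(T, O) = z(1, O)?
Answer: -2520/24503 ≈ -0.10284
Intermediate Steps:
z(k, c) = -k/3
s(T, O) = -⅓ (s(T, O) = -⅓*1 = -⅓)
Y = 65
V(C) = -61 + C/5 (V(C) = 4 - (325 - C)/5 = 4 + (-65 + C/5) = -61 + C/5)
f(v) = 1279/214 + v/214 (f(v) = (1279 + v)/214 = (1279 + v)*(1/214) = 1279/214 + v/214)
f(Y)/V(s(8, 18)) = (1279/214 + (1/214)*65)/(-61 + (⅕)*(-⅓)) = (1279/214 + 65/214)/(-61 - 1/15) = 672/(107*(-916/15)) = (672/107)*(-15/916) = -2520/24503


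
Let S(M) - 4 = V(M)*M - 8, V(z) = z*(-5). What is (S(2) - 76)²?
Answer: 10000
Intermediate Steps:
V(z) = -5*z
S(M) = -4 - 5*M² (S(M) = 4 + ((-5*M)*M - 8) = 4 + (-5*M² - 8) = 4 + (-8 - 5*M²) = -4 - 5*M²)
(S(2) - 76)² = ((-4 - 5*2²) - 76)² = ((-4 - 5*4) - 76)² = ((-4 - 20) - 76)² = (-24 - 76)² = (-100)² = 10000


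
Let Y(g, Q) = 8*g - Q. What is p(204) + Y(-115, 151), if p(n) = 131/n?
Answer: -218353/204 ≈ -1070.4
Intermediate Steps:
Y(g, Q) = -Q + 8*g
p(204) + Y(-115, 151) = 131/204 + (-1*151 + 8*(-115)) = 131*(1/204) + (-151 - 920) = 131/204 - 1071 = -218353/204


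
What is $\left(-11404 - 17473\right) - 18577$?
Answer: $-47454$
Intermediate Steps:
$\left(-11404 - 17473\right) - 18577 = -28877 - 18577 = -47454$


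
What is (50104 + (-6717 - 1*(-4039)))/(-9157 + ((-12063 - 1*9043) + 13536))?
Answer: -47426/16727 ≈ -2.8353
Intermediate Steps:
(50104 + (-6717 - 1*(-4039)))/(-9157 + ((-12063 - 1*9043) + 13536)) = (50104 + (-6717 + 4039))/(-9157 + ((-12063 - 9043) + 13536)) = (50104 - 2678)/(-9157 + (-21106 + 13536)) = 47426/(-9157 - 7570) = 47426/(-16727) = 47426*(-1/16727) = -47426/16727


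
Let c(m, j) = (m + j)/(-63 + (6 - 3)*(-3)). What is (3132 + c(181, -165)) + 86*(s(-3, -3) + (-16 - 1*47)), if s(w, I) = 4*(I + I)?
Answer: -39152/9 ≈ -4350.2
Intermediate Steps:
s(w, I) = 8*I (s(w, I) = 4*(2*I) = 8*I)
c(m, j) = -j/72 - m/72 (c(m, j) = (j + m)/(-63 + 3*(-3)) = (j + m)/(-63 - 9) = (j + m)/(-72) = (j + m)*(-1/72) = -j/72 - m/72)
(3132 + c(181, -165)) + 86*(s(-3, -3) + (-16 - 1*47)) = (3132 + (-1/72*(-165) - 1/72*181)) + 86*(8*(-3) + (-16 - 1*47)) = (3132 + (55/24 - 181/72)) + 86*(-24 + (-16 - 47)) = (3132 - 2/9) + 86*(-24 - 63) = 28186/9 + 86*(-87) = 28186/9 - 7482 = -39152/9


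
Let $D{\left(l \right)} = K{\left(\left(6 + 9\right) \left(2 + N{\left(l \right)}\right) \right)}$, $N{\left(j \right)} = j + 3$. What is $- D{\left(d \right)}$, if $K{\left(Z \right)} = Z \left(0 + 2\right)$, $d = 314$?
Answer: $-9570$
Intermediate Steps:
$N{\left(j \right)} = 3 + j$
$K{\left(Z \right)} = 2 Z$ ($K{\left(Z \right)} = Z 2 = 2 Z$)
$D{\left(l \right)} = 150 + 30 l$ ($D{\left(l \right)} = 2 \left(6 + 9\right) \left(2 + \left(3 + l\right)\right) = 2 \cdot 15 \left(5 + l\right) = 2 \left(75 + 15 l\right) = 150 + 30 l$)
$- D{\left(d \right)} = - (150 + 30 \cdot 314) = - (150 + 9420) = \left(-1\right) 9570 = -9570$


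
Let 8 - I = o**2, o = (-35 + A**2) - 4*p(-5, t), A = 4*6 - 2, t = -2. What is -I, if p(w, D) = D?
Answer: 208841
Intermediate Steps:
A = 22 (A = 24 - 2 = 22)
o = 457 (o = (-35 + 22**2) - 4*(-2) = (-35 + 484) + 8 = 449 + 8 = 457)
I = -208841 (I = 8 - 1*457**2 = 8 - 1*208849 = 8 - 208849 = -208841)
-I = -1*(-208841) = 208841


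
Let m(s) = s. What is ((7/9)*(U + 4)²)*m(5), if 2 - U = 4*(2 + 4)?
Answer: 1260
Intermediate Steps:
U = -22 (U = 2 - 4*(2 + 4) = 2 - 4*6 = 2 - 1*24 = 2 - 24 = -22)
((7/9)*(U + 4)²)*m(5) = ((7/9)*(-22 + 4)²)*5 = ((7*(⅑))*(-18)²)*5 = ((7/9)*324)*5 = 252*5 = 1260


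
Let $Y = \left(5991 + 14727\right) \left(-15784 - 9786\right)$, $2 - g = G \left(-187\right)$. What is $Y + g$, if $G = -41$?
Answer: $-529766925$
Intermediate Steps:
$g = -7665$ ($g = 2 - \left(-41\right) \left(-187\right) = 2 - 7667 = -7665$)
$Y = -529759260$ ($Y = 20718 \left(-25570\right) = -529759260$)
$Y + g = -529759260 - 7665 = -529766925$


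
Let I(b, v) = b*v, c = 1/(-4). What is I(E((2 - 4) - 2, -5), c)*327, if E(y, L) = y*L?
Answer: -1635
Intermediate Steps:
E(y, L) = L*y
c = -¼ ≈ -0.25000
I(E((2 - 4) - 2, -5), c)*327 = (-5*((2 - 4) - 2)*(-¼))*327 = (-5*(-2 - 2)*(-¼))*327 = (-5*(-4)*(-¼))*327 = (20*(-¼))*327 = -5*327 = -1635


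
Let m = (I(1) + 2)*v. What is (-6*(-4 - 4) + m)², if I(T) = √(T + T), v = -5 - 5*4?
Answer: 1254 + 100*√2 ≈ 1395.4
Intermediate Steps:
v = -25 (v = -5 - 20 = -25)
I(T) = √2*√T (I(T) = √(2*T) = √2*√T)
m = -50 - 25*√2 (m = (√2*√1 + 2)*(-25) = (√2*1 + 2)*(-25) = (√2 + 2)*(-25) = (2 + √2)*(-25) = -50 - 25*√2 ≈ -85.355)
(-6*(-4 - 4) + m)² = (-6*(-4 - 4) + (-50 - 25*√2))² = (-6*(-8) + (-50 - 25*√2))² = (48 + (-50 - 25*√2))² = (-2 - 25*√2)²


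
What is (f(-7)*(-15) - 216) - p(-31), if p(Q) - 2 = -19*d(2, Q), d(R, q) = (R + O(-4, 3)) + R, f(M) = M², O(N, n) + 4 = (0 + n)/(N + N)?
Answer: -7681/8 ≈ -960.13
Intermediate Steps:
O(N, n) = -4 + n/(2*N) (O(N, n) = -4 + (0 + n)/(N + N) = -4 + n/((2*N)) = -4 + n*(1/(2*N)) = -4 + n/(2*N))
d(R, q) = -35/8 + 2*R (d(R, q) = (R + (-4 + (½)*3/(-4))) + R = (R + (-4 + (½)*3*(-¼))) + R = (R + (-4 - 3/8)) + R = (R - 35/8) + R = (-35/8 + R) + R = -35/8 + 2*R)
p(Q) = 73/8 (p(Q) = 2 - 19*(-35/8 + 2*2) = 2 - 19*(-35/8 + 4) = 2 - 19*(-3/8) = 2 + 57/8 = 73/8)
(f(-7)*(-15) - 216) - p(-31) = ((-7)²*(-15) - 216) - 1*73/8 = (49*(-15) - 216) - 73/8 = (-735 - 216) - 73/8 = -951 - 73/8 = -7681/8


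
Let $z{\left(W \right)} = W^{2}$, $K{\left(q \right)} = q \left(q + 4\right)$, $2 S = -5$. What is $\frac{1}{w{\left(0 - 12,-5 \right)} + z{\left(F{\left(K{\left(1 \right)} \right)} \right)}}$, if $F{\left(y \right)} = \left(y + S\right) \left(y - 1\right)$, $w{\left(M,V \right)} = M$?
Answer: $\frac{1}{88} \approx 0.011364$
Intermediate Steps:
$S = - \frac{5}{2}$ ($S = \frac{1}{2} \left(-5\right) = - \frac{5}{2} \approx -2.5$)
$K{\left(q \right)} = q \left(4 + q\right)$
$F{\left(y \right)} = \left(-1 + y\right) \left(- \frac{5}{2} + y\right)$ ($F{\left(y \right)} = \left(y - \frac{5}{2}\right) \left(y - 1\right) = \left(- \frac{5}{2} + y\right) \left(-1 + y\right) = \left(-1 + y\right) \left(- \frac{5}{2} + y\right)$)
$\frac{1}{w{\left(0 - 12,-5 \right)} + z{\left(F{\left(K{\left(1 \right)} \right)} \right)}} = \frac{1}{\left(0 - 12\right) + \left(\frac{5}{2} + \left(1 \left(4 + 1\right)\right)^{2} - \frac{7 \cdot 1 \left(4 + 1\right)}{2}\right)^{2}} = \frac{1}{-12 + \left(\frac{5}{2} + \left(1 \cdot 5\right)^{2} - \frac{7 \cdot 1 \cdot 5}{2}\right)^{2}} = \frac{1}{-12 + \left(\frac{5}{2} + 5^{2} - \frac{35}{2}\right)^{2}} = \frac{1}{-12 + \left(\frac{5}{2} + 25 - \frac{35}{2}\right)^{2}} = \frac{1}{-12 + 10^{2}} = \frac{1}{-12 + 100} = \frac{1}{88}$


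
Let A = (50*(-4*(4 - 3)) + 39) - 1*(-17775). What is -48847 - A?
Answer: -66461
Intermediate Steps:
A = 17614 (A = (50*(-4*1) + 39) + 17775 = (50*(-4) + 39) + 17775 = (-200 + 39) + 17775 = -161 + 17775 = 17614)
-48847 - A = -48847 - 1*17614 = -48847 - 17614 = -66461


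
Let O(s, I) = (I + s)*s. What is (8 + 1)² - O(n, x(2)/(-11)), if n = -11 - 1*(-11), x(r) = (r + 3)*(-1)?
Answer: 81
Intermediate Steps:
x(r) = -3 - r (x(r) = (3 + r)*(-1) = -3 - r)
n = 0 (n = -11 + 11 = 0)
O(s, I) = s*(I + s)
(8 + 1)² - O(n, x(2)/(-11)) = (8 + 1)² - 0*((-3 - 1*2)/(-11) + 0) = 9² - 0*((-3 - 2)*(-1/11) + 0) = 81 - 0*(-5*(-1/11) + 0) = 81 - 0*(5/11 + 0) = 81 - 0*5/11 = 81 - 1*0 = 81 + 0 = 81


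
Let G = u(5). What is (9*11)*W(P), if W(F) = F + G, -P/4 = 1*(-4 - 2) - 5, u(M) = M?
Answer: 4851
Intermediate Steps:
G = 5
P = 44 (P = -4*(1*(-4 - 2) - 5) = -4*(1*(-6) - 5) = -4*(-6 - 5) = -4*(-11) = 44)
W(F) = 5 + F (W(F) = F + 5 = 5 + F)
(9*11)*W(P) = (9*11)*(5 + 44) = 99*49 = 4851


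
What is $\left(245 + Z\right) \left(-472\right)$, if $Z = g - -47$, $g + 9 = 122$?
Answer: $-191160$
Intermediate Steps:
$g = 113$ ($g = -9 + 122 = 113$)
$Z = 160$ ($Z = 113 - -47 = 113 + 47 = 160$)
$\left(245 + Z\right) \left(-472\right) = \left(245 + 160\right) \left(-472\right) = 405 \left(-472\right) = -191160$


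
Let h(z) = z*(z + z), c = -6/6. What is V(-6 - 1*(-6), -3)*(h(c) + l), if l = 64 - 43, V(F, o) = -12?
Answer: -276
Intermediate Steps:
c = -1 (c = -6*1/6 = -1)
l = 21
h(z) = 2*z**2 (h(z) = z*(2*z) = 2*z**2)
V(-6 - 1*(-6), -3)*(h(c) + l) = -12*(2*(-1)**2 + 21) = -12*(2*1 + 21) = -12*(2 + 21) = -12*23 = -276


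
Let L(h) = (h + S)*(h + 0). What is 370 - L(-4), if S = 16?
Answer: 418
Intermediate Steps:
L(h) = h*(16 + h) (L(h) = (h + 16)*(h + 0) = (16 + h)*h = h*(16 + h))
370 - L(-4) = 370 - (-4)*(16 - 4) = 370 - (-4)*12 = 370 - 1*(-48) = 370 + 48 = 418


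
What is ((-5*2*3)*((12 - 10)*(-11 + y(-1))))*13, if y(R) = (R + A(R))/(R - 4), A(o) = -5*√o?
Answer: 8424 - 780*I ≈ 8424.0 - 780.0*I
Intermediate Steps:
y(R) = (R - 5*√R)/(-4 + R) (y(R) = (R - 5*√R)/(R - 4) = (R - 5*√R)/(-4 + R))
((-5*2*3)*((12 - 10)*(-11 + y(-1))))*13 = ((-5*2*3)*((12 - 10)*(-11 + (-1 - 5*I)/(-4 - 1))))*13 = ((-10*3)*(2*(-11 + (-1 - 5*I)/(-5))))*13 = -60*(-11 - (-1 - 5*I)/5)*13 = -60*(-11 + (⅕ + I))*13 = -60*(-54/5 + I)*13 = -30*(-108/5 + 2*I)*13 = (648 - 60*I)*13 = 8424 - 780*I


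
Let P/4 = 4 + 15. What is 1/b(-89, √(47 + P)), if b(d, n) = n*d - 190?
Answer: 190/938183 - 89*√123/938183 ≈ -0.00084958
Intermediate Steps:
P = 76 (P = 4*(4 + 15) = 4*19 = 76)
b(d, n) = -190 + d*n (b(d, n) = d*n - 190 = -190 + d*n)
1/b(-89, √(47 + P)) = 1/(-190 - 89*√(47 + 76)) = 1/(-190 - 89*√123)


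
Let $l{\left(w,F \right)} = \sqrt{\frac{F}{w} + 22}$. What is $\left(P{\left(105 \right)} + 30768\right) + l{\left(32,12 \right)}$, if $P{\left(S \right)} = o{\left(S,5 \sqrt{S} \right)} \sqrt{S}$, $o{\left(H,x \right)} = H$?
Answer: $30768 + 105 \sqrt{105} + \frac{\sqrt{358}}{4} \approx 31849.0$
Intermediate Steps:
$l{\left(w,F \right)} = \sqrt{22 + \frac{F}{w}}$
$P{\left(S \right)} = S^{\frac{3}{2}}$ ($P{\left(S \right)} = S \sqrt{S} = S^{\frac{3}{2}}$)
$\left(P{\left(105 \right)} + 30768\right) + l{\left(32,12 \right)} = \left(105^{\frac{3}{2}} + 30768\right) + \sqrt{22 + \frac{12}{32}} = \left(105 \sqrt{105} + 30768\right) + \sqrt{22 + 12 \cdot \frac{1}{32}} = \left(30768 + 105 \sqrt{105}\right) + \sqrt{22 + \frac{3}{8}} = \left(30768 + 105 \sqrt{105}\right) + \sqrt{\frac{179}{8}} = \left(30768 + 105 \sqrt{105}\right) + \frac{\sqrt{358}}{4} = 30768 + 105 \sqrt{105} + \frac{\sqrt{358}}{4}$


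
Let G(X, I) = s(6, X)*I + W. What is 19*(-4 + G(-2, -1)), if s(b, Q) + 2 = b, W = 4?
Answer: -76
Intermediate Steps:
s(b, Q) = -2 + b
G(X, I) = 4 + 4*I (G(X, I) = (-2 + 6)*I + 4 = 4*I + 4 = 4 + 4*I)
19*(-4 + G(-2, -1)) = 19*(-4 + (4 + 4*(-1))) = 19*(-4 + (4 - 4)) = 19*(-4 + 0) = 19*(-4) = -76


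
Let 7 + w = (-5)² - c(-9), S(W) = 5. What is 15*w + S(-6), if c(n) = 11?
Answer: 110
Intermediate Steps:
w = 7 (w = -7 + ((-5)² - 1*11) = -7 + (25 - 11) = -7 + 14 = 7)
15*w + S(-6) = 15*7 + 5 = 105 + 5 = 110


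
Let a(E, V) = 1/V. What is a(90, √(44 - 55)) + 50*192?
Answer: 9600 - I*√11/11 ≈ 9600.0 - 0.30151*I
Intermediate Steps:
a(90, √(44 - 55)) + 50*192 = 1/(√(44 - 55)) + 50*192 = 1/(√(-11)) + 9600 = 1/(I*√11) + 9600 = -I*√11/11 + 9600 = 9600 - I*√11/11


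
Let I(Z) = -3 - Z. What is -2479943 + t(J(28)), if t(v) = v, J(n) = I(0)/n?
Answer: -69438407/28 ≈ -2.4799e+6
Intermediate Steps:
J(n) = -3/n (J(n) = (-3 - 1*0)/n = (-3 + 0)/n = -3/n)
-2479943 + t(J(28)) = -2479943 - 3/28 = -69438407/28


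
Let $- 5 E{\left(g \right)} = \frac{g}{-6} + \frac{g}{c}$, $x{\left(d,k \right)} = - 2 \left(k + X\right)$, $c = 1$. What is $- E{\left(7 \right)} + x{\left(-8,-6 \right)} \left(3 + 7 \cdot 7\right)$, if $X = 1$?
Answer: $\frac{3127}{6} \approx 521.17$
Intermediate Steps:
$x{\left(d,k \right)} = -2 - 2 k$ ($x{\left(d,k \right)} = - 2 \left(k + 1\right) = - 2 \left(1 + k\right) = -2 - 2 k$)
$E{\left(g \right)} = - \frac{g}{6}$ ($E{\left(g \right)} = - \frac{\frac{g}{-6} + \frac{g}{1}}{5} = - \frac{g \left(- \frac{1}{6}\right) + g 1}{5} = - \frac{- \frac{g}{6} + g}{5} = - \frac{\frac{5}{6} g}{5} = - \frac{g}{6}$)
$- E{\left(7 \right)} + x{\left(-8,-6 \right)} \left(3 + 7 \cdot 7\right) = - \frac{\left(-1\right) 7}{6} + \left(-2 - -12\right) \left(3 + 7 \cdot 7\right) = \left(-1\right) \left(- \frac{7}{6}\right) + \left(-2 + 12\right) \left(3 + 49\right) = \frac{7}{6} + 10 \cdot 52 = \frac{7}{6} + 520 = \frac{3127}{6}$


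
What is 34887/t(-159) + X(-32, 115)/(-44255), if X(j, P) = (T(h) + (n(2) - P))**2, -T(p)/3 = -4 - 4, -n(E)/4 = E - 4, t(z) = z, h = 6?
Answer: -9717104/44255 ≈ -219.57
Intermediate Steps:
n(E) = 16 - 4*E (n(E) = -4*(E - 4) = -4*(-4 + E) = 16 - 4*E)
T(p) = 24 (T(p) = -3*(-4 - 4) = -3*(-8) = 24)
X(j, P) = (32 - P)**2 (X(j, P) = (24 + ((16 - 4*2) - P))**2 = (24 + ((16 - 8) - P))**2 = (24 + (8 - P))**2 = (32 - P)**2)
34887/t(-159) + X(-32, 115)/(-44255) = 34887/(-159) + (-32 + 115)**2/(-44255) = 34887*(-1/159) + 83**2*(-1/44255) = -11629/53 + 6889*(-1/44255) = -11629/53 - 6889/44255 = -9717104/44255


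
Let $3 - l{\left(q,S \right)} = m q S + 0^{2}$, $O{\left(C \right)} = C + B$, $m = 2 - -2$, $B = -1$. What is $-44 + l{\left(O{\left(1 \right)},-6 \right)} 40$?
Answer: $76$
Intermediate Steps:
$m = 4$ ($m = 2 + 2 = 4$)
$O{\left(C \right)} = -1 + C$ ($O{\left(C \right)} = C - 1 = -1 + C$)
$l{\left(q,S \right)} = 3 - 4 S q$ ($l{\left(q,S \right)} = 3 - \left(4 q S + 0^{2}\right) = 3 - \left(4 S q + 0\right) = 3 - 4 S q$)
$-44 + l{\left(O{\left(1 \right)},-6 \right)} 40 = -44 + \left(3 - - 24 \left(-1 + 1\right)\right) 40 = -44 + \left(3 - \left(-24\right) 0\right) 40 = -44 + \left(3 + 0\right) 40 = -44 + 3 \cdot 40 = -44 + 120 = 76$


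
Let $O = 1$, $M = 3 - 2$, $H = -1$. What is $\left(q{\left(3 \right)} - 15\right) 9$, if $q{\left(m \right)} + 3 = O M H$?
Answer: $-171$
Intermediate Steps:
$M = 1$
$q{\left(m \right)} = -4$ ($q{\left(m \right)} = -3 + 1 \cdot 1 \left(-1\right) = -3 + 1 \left(-1\right) = -3 - 1 = -4$)
$\left(q{\left(3 \right)} - 15\right) 9 = \left(-4 - 15\right) 9 = \left(-19\right) 9 = -171$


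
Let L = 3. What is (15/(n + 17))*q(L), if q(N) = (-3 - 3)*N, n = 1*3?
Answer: -27/2 ≈ -13.500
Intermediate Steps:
n = 3
q(N) = -6*N
(15/(n + 17))*q(L) = (15/(3 + 17))*(-6*3) = (15/20)*(-18) = ((1/20)*15)*(-18) = (¾)*(-18) = -27/2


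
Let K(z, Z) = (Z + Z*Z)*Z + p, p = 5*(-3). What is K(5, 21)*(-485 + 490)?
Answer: 48435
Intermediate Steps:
p = -15
K(z, Z) = -15 + Z*(Z + Z²) (K(z, Z) = (Z + Z*Z)*Z - 15 = (Z + Z²)*Z - 15 = Z*(Z + Z²) - 15 = -15 + Z*(Z + Z²))
K(5, 21)*(-485 + 490) = (-15 + 21² + 21³)*(-485 + 490) = (-15 + 441 + 9261)*5 = 9687*5 = 48435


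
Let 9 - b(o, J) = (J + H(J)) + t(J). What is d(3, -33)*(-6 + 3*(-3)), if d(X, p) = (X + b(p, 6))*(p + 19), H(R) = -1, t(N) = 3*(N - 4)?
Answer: 210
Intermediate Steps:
t(N) = -12 + 3*N (t(N) = 3*(-4 + N) = -12 + 3*N)
b(o, J) = 22 - 4*J (b(o, J) = 9 - ((J - 1) + (-12 + 3*J)) = 9 - ((-1 + J) + (-12 + 3*J)) = 9 - (-13 + 4*J) = 9 + (13 - 4*J) = 22 - 4*J)
d(X, p) = (-2 + X)*(19 + p) (d(X, p) = (X + (22 - 4*6))*(p + 19) = (X + (22 - 24))*(19 + p) = (X - 2)*(19 + p) = (-2 + X)*(19 + p))
d(3, -33)*(-6 + 3*(-3)) = (-38 - 2*(-33) + 19*3 + 3*(-33))*(-6 + 3*(-3)) = (-38 + 66 + 57 - 99)*(-6 - 9) = -14*(-15) = 210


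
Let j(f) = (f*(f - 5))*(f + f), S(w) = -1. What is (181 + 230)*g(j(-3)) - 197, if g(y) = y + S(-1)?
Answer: -59792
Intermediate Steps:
j(f) = 2*f²*(-5 + f) (j(f) = (f*(-5 + f))*(2*f) = 2*f²*(-5 + f))
g(y) = -1 + y (g(y) = y - 1 = -1 + y)
(181 + 230)*g(j(-3)) - 197 = (181 + 230)*(-1 + 2*(-3)²*(-5 - 3)) - 197 = 411*(-1 + 2*9*(-8)) - 197 = 411*(-1 - 144) - 197 = 411*(-145) - 197 = -59595 - 197 = -59792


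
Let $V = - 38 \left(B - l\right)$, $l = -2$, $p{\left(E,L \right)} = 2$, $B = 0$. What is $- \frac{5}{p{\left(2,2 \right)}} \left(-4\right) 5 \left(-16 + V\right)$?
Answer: $-4600$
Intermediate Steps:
$V = -76$ ($V = - 38 \left(0 - -2\right) = - 38 \left(0 + 2\right) = \left(-38\right) 2 = -76$)
$- \frac{5}{p{\left(2,2 \right)}} \left(-4\right) 5 \left(-16 + V\right) = - \frac{5}{2} \left(-4\right) 5 \left(-16 - 76\right) = \left(-5\right) \frac{1}{2} \left(-4\right) 5 \left(-92\right) = \left(- \frac{5}{2}\right) \left(-4\right) 5 \left(-92\right) = 10 \cdot 5 \left(-92\right) = 50 \left(-92\right) = -4600$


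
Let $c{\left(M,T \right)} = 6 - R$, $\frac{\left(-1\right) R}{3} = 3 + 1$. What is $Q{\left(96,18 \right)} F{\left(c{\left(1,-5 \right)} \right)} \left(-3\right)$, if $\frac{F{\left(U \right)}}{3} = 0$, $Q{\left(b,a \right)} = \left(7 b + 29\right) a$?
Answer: $0$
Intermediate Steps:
$R = -12$ ($R = - 3 \left(3 + 1\right) = \left(-3\right) 4 = -12$)
$Q{\left(b,a \right)} = a \left(29 + 7 b\right)$ ($Q{\left(b,a \right)} = \left(29 + 7 b\right) a = a \left(29 + 7 b\right)$)
$c{\left(M,T \right)} = 18$ ($c{\left(M,T \right)} = 6 - -12 = 6 + 12 = 18$)
$F{\left(U \right)} = 0$ ($F{\left(U \right)} = 3 \cdot 0 = 0$)
$Q{\left(96,18 \right)} F{\left(c{\left(1,-5 \right)} \right)} \left(-3\right) = 18 \left(29 + 7 \cdot 96\right) 0 \left(-3\right) = 18 \left(29 + 672\right) 0 = 18 \cdot 701 \cdot 0 = 12618 \cdot 0 = 0$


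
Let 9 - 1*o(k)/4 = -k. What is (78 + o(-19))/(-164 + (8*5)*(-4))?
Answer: -19/162 ≈ -0.11728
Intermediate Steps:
o(k) = 36 + 4*k (o(k) = 36 - (-4)*k = 36 + 4*k)
(78 + o(-19))/(-164 + (8*5)*(-4)) = (78 + (36 + 4*(-19)))/(-164 + (8*5)*(-4)) = (78 + (36 - 76))/(-164 + 40*(-4)) = (78 - 40)/(-164 - 160) = 38/(-324) = 38*(-1/324) = -19/162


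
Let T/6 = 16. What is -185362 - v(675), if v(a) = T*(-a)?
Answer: -120562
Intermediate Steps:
T = 96 (T = 6*16 = 96)
v(a) = -96*a (v(a) = 96*(-a) = -96*a)
-185362 - v(675) = -185362 - (-96)*675 = -185362 - 1*(-64800) = -185362 + 64800 = -120562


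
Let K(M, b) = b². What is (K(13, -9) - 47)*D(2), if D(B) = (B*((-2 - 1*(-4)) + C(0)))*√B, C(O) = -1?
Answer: 68*√2 ≈ 96.167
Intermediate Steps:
D(B) = B^(3/2) (D(B) = (B*((-2 - 1*(-4)) - 1))*√B = (B*((-2 + 4) - 1))*√B = (B*(2 - 1))*√B = (B*1)*√B = B*√B = B^(3/2))
(K(13, -9) - 47)*D(2) = ((-9)² - 47)*2^(3/2) = (81 - 47)*(2*√2) = 34*(2*√2) = 68*√2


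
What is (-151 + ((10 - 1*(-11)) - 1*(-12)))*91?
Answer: -10738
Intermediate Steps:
(-151 + ((10 - 1*(-11)) - 1*(-12)))*91 = (-151 + ((10 + 11) + 12))*91 = (-151 + (21 + 12))*91 = (-151 + 33)*91 = -118*91 = -10738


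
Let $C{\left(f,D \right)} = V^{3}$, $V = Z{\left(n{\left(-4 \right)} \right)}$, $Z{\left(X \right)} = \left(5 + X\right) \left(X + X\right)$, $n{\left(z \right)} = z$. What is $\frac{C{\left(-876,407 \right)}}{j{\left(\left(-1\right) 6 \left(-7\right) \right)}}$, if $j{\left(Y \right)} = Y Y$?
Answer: $- \frac{128}{441} \approx -0.29025$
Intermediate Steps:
$Z{\left(X \right)} = 2 X \left(5 + X\right)$ ($Z{\left(X \right)} = \left(5 + X\right) 2 X = 2 X \left(5 + X\right)$)
$V = -8$ ($V = 2 \left(-4\right) \left(5 - 4\right) = 2 \left(-4\right) 1 = -8$)
$C{\left(f,D \right)} = -512$ ($C{\left(f,D \right)} = \left(-8\right)^{3} = -512$)
$j{\left(Y \right)} = Y^{2}$
$\frac{C{\left(-876,407 \right)}}{j{\left(\left(-1\right) 6 \left(-7\right) \right)}} = - \frac{512}{\left(\left(-1\right) 6 \left(-7\right)\right)^{2}} = - \frac{512}{\left(\left(-6\right) \left(-7\right)\right)^{2}} = - \frac{512}{42^{2}} = - \frac{512}{1764} = \left(-512\right) \frac{1}{1764} = - \frac{128}{441}$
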